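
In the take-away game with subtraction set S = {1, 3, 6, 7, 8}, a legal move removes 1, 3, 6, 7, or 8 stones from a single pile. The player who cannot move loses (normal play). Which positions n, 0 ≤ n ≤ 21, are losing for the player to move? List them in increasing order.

n :  0  1  2  3  4  5  6  7  8  9 10 11 12 13 14 15 16 17 18 19 20 21
G :  0  1  0  1  0  1  2  3  2  3  2  3  4  0  1  0  1  0  1  2  3  2
P-positions are exactly the n with G(n) = 0.

0, 2, 4, 13, 15, 17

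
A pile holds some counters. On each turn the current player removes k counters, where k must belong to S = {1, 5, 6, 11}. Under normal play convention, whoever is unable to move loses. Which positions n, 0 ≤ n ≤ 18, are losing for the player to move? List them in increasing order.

G(0) = 0
G(1) = mex{0} = 1
G(2) = mex{1} = 0
G(3) = mex{0} = 1
G(4) = mex{1} = 0
G(5) = mex{0,0} = 1
G(6) = mex{1,1,0} = 2
G(7) = mex{2,0,1} = 3
G(8) = mex{3,1,0} = 2
G(9) = mex{2,0,1} = 3
G(10) = mex{3,1,0} = 2
G(11) = mex{2,2,1,0} = 3
G(12) = mex{3,3,2,1} = 0
G(13) = mex{0,2,3,0} = 1
G(14) = mex{1,3,2,1} = 0
G(15) = mex{0,2,3,0} = 1
G(16) = mex{1,3,2,1} = 0
G(17) = mex{0,0,3,2} = 1
G(18) = mex{1,1,0,3} = 2
P-positions are exactly the n with G(n) = 0.

0, 2, 4, 12, 14, 16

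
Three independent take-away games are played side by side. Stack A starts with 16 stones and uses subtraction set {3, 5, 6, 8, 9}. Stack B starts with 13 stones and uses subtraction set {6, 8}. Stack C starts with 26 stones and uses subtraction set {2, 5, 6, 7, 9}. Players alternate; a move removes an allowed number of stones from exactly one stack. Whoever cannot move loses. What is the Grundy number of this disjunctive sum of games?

Stack A, S = {3, 5, 6, 8, 9}:
n :  0  1  2  3  4  5  6  7  8  9 10 11 12 13 14 15 16
G :  0  0  0  1  1  1  2  2  2  3  3  3  0  0  0  1  1
G_A(16) = 1.
Stack B, S = {6, 8}:
G(0) = 0
G(1) = mex{} = 0
G(2) = mex{} = 0
G(3) = mex{} = 0
G(4) = mex{} = 0
G(5) = mex{} = 0
G(6) = mex{0} = 1
G(7) = mex{0} = 1
G(8) = mex{0,0} = 1
G(9) = mex{0,0} = 1
G(10) = mex{0,0} = 1
G(11) = mex{0,0} = 1
G(12) = mex{1,0} = 2
G(13) = mex{1,0} = 2
G_B(13) = 2.
Stack C, S = {2, 5, 6, 7, 9}:
n :  0  1  2  3  4  5  6  7  8  9 10 11 12 13 14 15 16 17 18 19 20 21 22 23 24 25 26
G :  0  0  1  1  0  2  1  3  2  2  3  3  0  4  1  0  0  1  1  2  2  3  3  2  4  3  0
G_C(26) = 0.
Combined Grundy value = 1 ⊕ 2 ⊕ 0 = 3.

3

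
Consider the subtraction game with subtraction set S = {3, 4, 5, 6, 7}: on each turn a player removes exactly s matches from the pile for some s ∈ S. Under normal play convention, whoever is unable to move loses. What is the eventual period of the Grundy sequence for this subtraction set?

10

n :  0  1  2  3  4  5  6  7  8  9 10 11 12 13 14 15 16 17 18 19 20 21
G :  0  0  0  1  1  1  2  2  2  3  0  0  0  1  1  1  2  2  2  3  0  0
G(n+10) = G(n) holds for n = 0,…,6 (a full window of length max(S) = 7), so the sequence is purely periodic with period 10.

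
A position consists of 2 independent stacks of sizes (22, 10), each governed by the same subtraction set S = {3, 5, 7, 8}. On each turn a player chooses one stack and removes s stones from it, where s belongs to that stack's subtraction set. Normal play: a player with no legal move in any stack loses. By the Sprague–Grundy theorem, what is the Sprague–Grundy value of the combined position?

All stacks use S = {3, 5, 7, 8}:
n :  0  1  2  3  4  5  6  7  8  9 10 11 12 13 14 15 16 17 18 19 20 21 22
G :  0  0  0  1  1  1  2  2  2  3  3  0  0  0  1  1  1  2  2  2  3  3  0
Stack A: G(22) = 0.
Stack B: G(10) = 3.
Combined Grundy value = 0 ⊕ 3 = 3.

3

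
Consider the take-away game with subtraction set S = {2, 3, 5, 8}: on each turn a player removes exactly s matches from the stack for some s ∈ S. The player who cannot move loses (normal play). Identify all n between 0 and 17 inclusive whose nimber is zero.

0, 1, 7, 11, 17

n :  0  1  2  3  4  5  6  7  8  9 10 11 12 13 14 15 16 17
G :  0  0  1  1  2  2  3  0  4  1  3  0  4  1  2  2  3  0
P-positions are exactly the n with G(n) = 0.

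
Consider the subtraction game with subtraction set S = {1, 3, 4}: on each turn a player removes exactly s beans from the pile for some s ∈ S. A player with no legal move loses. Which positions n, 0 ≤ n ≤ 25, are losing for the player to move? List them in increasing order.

G(0) = 0
G(1) = mex{0} = 1
G(2) = mex{1} = 0
G(3) = mex{0,0} = 1
G(4) = mex{1,1,0} = 2
G(5) = mex{2,0,1} = 3
G(6) = mex{3,1,0} = 2
G(7) = mex{2,2,1} = 0
G(8) = mex{0,3,2} = 1
G(9) = mex{1,2,3} = 0
G(10) = mex{0,0,2} = 1
G(11) = mex{1,1,0} = 2
G(12) = mex{2,0,1} = 3
G(13) = mex{3,1,0} = 2
G(14) = mex{2,2,1} = 0
G(15) = mex{0,3,2} = 1
G(16) = mex{1,2,3} = 0
G(17) = mex{0,0,2} = 1
G(18) = mex{1,1,0} = 2
G(19) = mex{2,0,1} = 3
G(20) = mex{3,1,0} = 2
G(21) = mex{2,2,1} = 0
G(22) = mex{0,3,2} = 1
G(23) = mex{1,2,3} = 0
G(24) = mex{0,0,2} = 1
G(25) = mex{1,1,0} = 2
P-positions are exactly the n with G(n) = 0.

0, 2, 7, 9, 14, 16, 21, 23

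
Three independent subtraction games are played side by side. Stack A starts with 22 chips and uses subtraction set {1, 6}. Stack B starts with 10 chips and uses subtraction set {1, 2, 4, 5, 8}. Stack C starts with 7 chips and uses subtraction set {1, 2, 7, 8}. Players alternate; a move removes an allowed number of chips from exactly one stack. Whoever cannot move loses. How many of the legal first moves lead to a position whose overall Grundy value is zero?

Stack A, S = {1, 6}:
G(0) = 0
G(1) = mex{0} = 1
G(2) = mex{1} = 0
G(3) = mex{0} = 1
G(4) = mex{1} = 0
G(5) = mex{0} = 1
G(6) = mex{1,0} = 2
G(7) = mex{2,1} = 0
G(8) = mex{0,0} = 1
G(9) = mex{1,1} = 0
G(10) = mex{0,0} = 1
G(11) = mex{1,1} = 0
G(12) = mex{0,2} = 1
G(13) = mex{1,0} = 2
G(14) = mex{2,1} = 0
G(15) = mex{0,0} = 1
G(16) = mex{1,1} = 0
G(17) = mex{0,0} = 1
G(18) = mex{1,1} = 0
G(19) = mex{0,2} = 1
G(20) = mex{1,0} = 2
G(21) = mex{2,1} = 0
G(22) = mex{0,0} = 1
G_A(22) = 1.
Stack B, S = {1, 2, 4, 5, 8}:
G(0) = 0
G(1) = mex{0} = 1
G(2) = mex{1,0} = 2
G(3) = mex{2,1} = 0
G(4) = mex{0,2,0} = 1
G(5) = mex{1,0,1,0} = 2
G(6) = mex{2,1,2,1} = 0
G(7) = mex{0,2,0,2} = 1
G(8) = mex{1,0,1,0,0} = 2
G(9) = mex{2,1,2,1,1} = 0
G(10) = mex{0,2,0,2,2} = 1
G_B(10) = 1.
Stack C, S = {1, 2, 7, 8}:
n : 0 1 2 3 4 5 6 7
G : 0 1 2 0 1 2 0 1
G_C(7) = 1.
Combined Grundy value = 1 ⊕ 1 ⊕ 1 = 1.
A winning move leaves total XOR = 0, i.e. changes one component's Grundy value g to g ⊕ X where X is the current total.
Stack A: need g' = 1⊕1 = 0. Options: 22−1→G=0, 22−6→G=0. Hits: 2.
Stack B: need g' = 1⊕1 = 0. Options: 10−1→G=0, 10−2→G=2, 10−4→G=0, 10−5→G=2, 10−8→G=2. Hits: 2.
Stack C: need g' = 1⊕1 = 0. Options: 7−1→G=0, 7−2→G=2, 7−7→G=0. Hits: 2.

6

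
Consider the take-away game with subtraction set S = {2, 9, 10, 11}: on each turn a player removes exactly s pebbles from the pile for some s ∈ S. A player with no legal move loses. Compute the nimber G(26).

1

G(0) = 0
G(1) = mex{} = 0
G(2) = mex{0} = 1
G(3) = mex{0} = 1
G(4) = mex{1} = 0
G(5) = mex{1} = 0
G(6) = mex{0} = 1
G(7) = mex{0} = 1
G(8) = mex{1} = 0
G(9) = mex{1,0} = 2
G(10) = mex{0,0,0} = 1
G(11) = mex{2,1,0,0} = 3
G(12) = mex{1,1,1,0} = 2
G(13) = mex{3,0,1,1} = 2
G(14) = mex{2,0,0,1} = 3
G(15) = mex{2,1,0,0} = 3
G(16) = mex{3,1,1,0} = 2
G(17) = mex{3,0,1,1} = 2
G(18) = mex{2,2,0,1} = 3
G(19) = mex{2,1,2,0} = 3
G(20) = mex{3,3,1,2} = 0
G(21) = mex{3,2,3,1} = 0
G(22) = mex{0,2,2,3} = 1
G(23) = mex{0,3,2,2} = 1
G(24) = mex{1,3,3,2} = 0
G(25) = mex{1,2,3,3} = 0
G(26) = mex{0,2,2,3} = 1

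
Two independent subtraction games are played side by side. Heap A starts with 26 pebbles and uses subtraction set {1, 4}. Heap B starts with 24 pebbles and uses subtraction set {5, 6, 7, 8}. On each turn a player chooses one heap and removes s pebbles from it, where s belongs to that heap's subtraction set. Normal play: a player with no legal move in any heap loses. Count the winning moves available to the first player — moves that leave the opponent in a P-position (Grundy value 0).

2

Heap A, S = {1, 4}:
G(0) = 0
G(1) = mex{0} = 1
G(2) = mex{1} = 0
G(3) = mex{0} = 1
G(4) = mex{1,0} = 2
G(5) = mex{2,1} = 0
G(6) = mex{0,0} = 1
G(7) = mex{1,1} = 0
G(8) = mex{0,2} = 1
G(9) = mex{1,0} = 2
G(10) = mex{2,1} = 0
G(11) = mex{0,0} = 1
G(12) = mex{1,1} = 0
G(13) = mex{0,2} = 1
G(14) = mex{1,0} = 2
G(15) = mex{2,1} = 0
G(16) = mex{0,0} = 1
G(17) = mex{1,1} = 0
G(18) = mex{0,2} = 1
G(19) = mex{1,0} = 2
G(20) = mex{2,1} = 0
G(21) = mex{0,0} = 1
G(22) = mex{1,1} = 0
G(23) = mex{0,2} = 1
G(24) = mex{1,0} = 2
G(25) = mex{2,1} = 0
G(26) = mex{0,0} = 1
G_A(26) = 1.
Heap B, S = {5, 6, 7, 8}:
n :  0  1  2  3  4  5  6  7  8  9 10 11 12 13 14 15 16 17 18 19 20 21 22 23 24
G :  0  0  0  0  0  1  1  1  1  1  2  2  2  0  0  0  0  0  1  1  1  1  1  2  2
G_B(24) = 2.
Combined Grundy value = 1 ⊕ 2 = 3.
A winning move leaves total XOR = 0, i.e. changes one component's Grundy value g to g ⊕ X where X is the current total.
Heap A: need g' = 1⊕3 = 2. Options: 26−1→G=0, 26−4→G=0. Hits: 0.
Heap B: need g' = 2⊕3 = 1. Options: 24−5→G=1, 24−6→G=1, 24−7→G=0, 24−8→G=0. Hits: 2.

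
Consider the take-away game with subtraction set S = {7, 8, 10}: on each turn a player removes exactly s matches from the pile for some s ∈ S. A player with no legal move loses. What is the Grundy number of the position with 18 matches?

0

n :  0  1  2  3  4  5  6  7  8  9 10 11 12 13 14 15 16 17 18
G :  0  0  0  0  0  0  0  1  1  1  1  1  1  1  2  2  2  0  0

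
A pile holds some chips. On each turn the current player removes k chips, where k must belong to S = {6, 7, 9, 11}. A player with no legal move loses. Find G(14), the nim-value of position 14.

2

n :  0  1  2  3  4  5  6  7  8  9 10 11 12 13 14
G :  0  0  0  0  0  0  1  1  1  1  1  1  2  2  2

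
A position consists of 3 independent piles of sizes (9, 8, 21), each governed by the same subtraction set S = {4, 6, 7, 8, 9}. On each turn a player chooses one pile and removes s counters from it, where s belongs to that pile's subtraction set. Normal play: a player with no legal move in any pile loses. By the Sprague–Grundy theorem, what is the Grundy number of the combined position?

All piles use S = {4, 6, 7, 8, 9}:
n :  0  1  2  3  4  5  6  7  8  9 10 11 12 13 14 15 16 17 18 19 20 21
G :  0  0  0  0  1  1  1  1  2  2  2  2  3  0  0  0  0  1  1  1  1  2
Pile A: G(9) = 2.
Pile B: G(8) = 2.
Pile C: G(21) = 2.
Combined Grundy value = 2 ⊕ 2 ⊕ 2 = 2.

2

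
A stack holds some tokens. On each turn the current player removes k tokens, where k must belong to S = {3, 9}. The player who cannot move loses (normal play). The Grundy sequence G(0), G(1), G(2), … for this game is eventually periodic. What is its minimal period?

G(0) = 0
G(1) = mex{} = 0
G(2) = mex{} = 0
G(3) = mex{0} = 1
G(4) = mex{0} = 1
G(5) = mex{0} = 1
G(6) = mex{1} = 0
G(7) = mex{1} = 0
G(8) = mex{1} = 0
G(9) = mex{0,0} = 1
G(10) = mex{0,0} = 1
G(11) = mex{0,0} = 1
G(12) = mex{1,1} = 0
G(13) = mex{1,1} = 0
G(14) = mex{1,1} = 0
G(15) = mex{0,0} = 1
G(16) = mex{0,0} = 1
G(n+6) = G(n) holds for n = 0,…,8 (a full window of length max(S) = 9), so the sequence is purely periodic with period 6.

6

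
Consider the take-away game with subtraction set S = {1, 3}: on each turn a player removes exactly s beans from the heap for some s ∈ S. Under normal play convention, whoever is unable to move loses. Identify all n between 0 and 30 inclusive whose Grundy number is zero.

0, 2, 4, 6, 8, 10, 12, 14, 16, 18, 20, 22, 24, 26, 28, 30

n :  0  1  2  3  4  5  6  7  8  9 10 11 12 13 14 15 16 17 18 19 20 21 22 23 24 25 26 27 28 29 30
G :  0  1  0  1  0  1  0  1  0  1  0  1  0  1  0  1  0  1  0  1  0  1  0  1  0  1  0  1  0  1  0
P-positions are exactly the n with G(n) = 0.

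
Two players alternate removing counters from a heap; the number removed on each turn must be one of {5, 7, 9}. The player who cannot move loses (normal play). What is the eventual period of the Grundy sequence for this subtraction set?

G(0) = 0
G(1) = mex{} = 0
G(2) = mex{} = 0
G(3) = mex{} = 0
G(4) = mex{} = 0
G(5) = mex{0} = 1
G(6) = mex{0} = 1
G(7) = mex{0,0} = 1
G(8) = mex{0,0} = 1
G(9) = mex{0,0,0} = 1
G(10) = mex{1,0,0} = 2
G(11) = mex{1,0,0} = 2
G(12) = mex{1,1,0} = 2
G(13) = mex{1,1,0} = 2
G(14) = mex{1,1,1} = 0
G(15) = mex{2,1,1} = 0
G(16) = mex{2,1,1} = 0
G(17) = mex{2,2,1} = 0
G(18) = mex{2,2,1} = 0
G(19) = mex{0,2,2} = 1
G(20) = mex{0,2,2} = 1
G(21) = mex{0,0,2} = 1
G(22) = mex{0,0,2} = 1
G(23) = mex{0,0,0} = 1
G(24) = mex{1,0,0} = 2
G(25) = mex{1,0,0} = 2
G(26) = mex{1,1,0} = 2
G(27) = mex{1,1,0} = 2
G(28) = mex{1,1,1} = 0
G(29) = mex{2,1,1} = 0
G(n+14) = G(n) holds for n = 0,…,8 (a full window of length max(S) = 9), so the sequence is purely periodic with period 14.

14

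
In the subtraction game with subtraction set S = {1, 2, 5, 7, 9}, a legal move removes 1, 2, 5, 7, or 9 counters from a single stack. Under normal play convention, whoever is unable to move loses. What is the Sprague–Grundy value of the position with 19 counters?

n :  0  1  2  3  4  5  6  7  8  9 10 11 12 13 14 15 16 17 18 19
G :  0  1  2  0  1  2  0  1  2  3  4  5  3  4  0  1  2  0  1  2

2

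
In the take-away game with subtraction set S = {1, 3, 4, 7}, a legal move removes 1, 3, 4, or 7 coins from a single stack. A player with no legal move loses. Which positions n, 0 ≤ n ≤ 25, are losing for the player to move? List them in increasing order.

0, 2, 8, 10, 16, 18, 24

n :  0  1  2  3  4  5  6  7  8  9 10 11 12 13 14 15 16 17 18 19 20 21 22 23 24 25
G :  0  1  0  1  2  3  2  3  0  1  0  1  2  3  2  3  0  1  0  1  2  3  2  3  0  1
P-positions are exactly the n with G(n) = 0.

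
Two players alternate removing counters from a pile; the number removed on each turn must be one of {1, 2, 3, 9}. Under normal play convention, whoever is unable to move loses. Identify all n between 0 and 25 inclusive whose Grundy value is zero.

n :  0  1  2  3  4  5  6  7  8  9 10 11 12 13 14 15 16 17 18 19 20 21 22 23 24 25
G :  0  1  2  3  0  1  2  3  0  1  2  3  0  1  2  3  0  1  2  3  0  1  2  3  0  1
P-positions are exactly the n with G(n) = 0.

0, 4, 8, 12, 16, 20, 24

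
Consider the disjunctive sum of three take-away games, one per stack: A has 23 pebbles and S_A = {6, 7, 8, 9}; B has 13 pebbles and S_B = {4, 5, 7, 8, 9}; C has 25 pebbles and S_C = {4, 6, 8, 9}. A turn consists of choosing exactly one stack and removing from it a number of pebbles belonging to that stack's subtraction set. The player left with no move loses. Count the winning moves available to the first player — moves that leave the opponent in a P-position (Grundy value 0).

Stack A, S = {6, 7, 8, 9}:
G(0) = 0
G(1) = mex{} = 0
G(2) = mex{} = 0
G(3) = mex{} = 0
G(4) = mex{} = 0
G(5) = mex{} = 0
G(6) = mex{0} = 1
G(7) = mex{0,0} = 1
G(8) = mex{0,0,0} = 1
G(9) = mex{0,0,0,0} = 1
G(10) = mex{0,0,0,0} = 1
G(11) = mex{0,0,0,0} = 1
G(12) = mex{1,0,0,0} = 2
G(13) = mex{1,1,0,0} = 2
G(14) = mex{1,1,1,0} = 2
G(15) = mex{1,1,1,1} = 0
G(16) = mex{1,1,1,1} = 0
G(17) = mex{1,1,1,1} = 0
G(18) = mex{2,1,1,1} = 0
G(19) = mex{2,2,1,1} = 0
G(20) = mex{2,2,2,1} = 0
G(21) = mex{0,2,2,2} = 1
G(22) = mex{0,0,2,2} = 1
G(23) = mex{0,0,0,2} = 1
G_A(23) = 1.
Stack B, S = {4, 5, 7, 8, 9}:
n :  0  1  2  3  4  5  6  7  8  9 10 11 12 13
G :  0  0  0  0  1  1  1  1  2  2  2  2  3  0
G_B(13) = 0.
Stack C, S = {4, 6, 8, 9}:
n :  0  1  2  3  4  5  6  7  8  9 10 11 12 13 14 15 16 17 18 19 20 21 22 23 24 25
G :  0  0  0  0  1  1  1  1  2  2  2  2  3  0  0  0  0  1  1  1  1  2  2  2  2  3
G_C(25) = 3.
Combined Grundy value = 1 ⊕ 0 ⊕ 3 = 2.
A winning move leaves total XOR = 0, i.e. changes one component's Grundy value g to g ⊕ X where X is the current total.
Stack A: need g' = 1⊕2 = 3. Options: 23−6→G=0, 23−7→G=0, 23−8→G=0, 23−9→G=2. Hits: 0.
Stack B: need g' = 0⊕2 = 2. Options: 13−4→G=2, 13−5→G=2, 13−7→G=1, 13−8→G=1, 13−9→G=1. Hits: 2.
Stack C: need g' = 3⊕2 = 1. Options: 25−4→G=2, 25−6→G=1, 25−8→G=1, 25−9→G=0. Hits: 2.

4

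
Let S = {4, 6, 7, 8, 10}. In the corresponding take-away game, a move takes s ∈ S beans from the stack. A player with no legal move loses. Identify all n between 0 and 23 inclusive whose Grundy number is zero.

0, 1, 2, 3, 14, 15, 16, 17

G(0) = 0
G(1) = mex{} = 0
G(2) = mex{} = 0
G(3) = mex{} = 0
G(4) = mex{0} = 1
G(5) = mex{0} = 1
G(6) = mex{0,0} = 1
G(7) = mex{0,0,0} = 1
G(8) = mex{1,0,0,0} = 2
G(9) = mex{1,0,0,0} = 2
G(10) = mex{1,1,0,0,0} = 2
G(11) = mex{1,1,1,0,0} = 2
G(12) = mex{2,1,1,1,0} = 3
G(13) = mex{2,1,1,1,0} = 3
G(14) = mex{2,2,1,1,1} = 0
G(15) = mex{2,2,2,1,1} = 0
G(16) = mex{3,2,2,2,1} = 0
G(17) = mex{3,2,2,2,1} = 0
G(18) = mex{0,3,2,2,2} = 1
G(19) = mex{0,3,3,2,2} = 1
G(20) = mex{0,0,3,3,2} = 1
G(21) = mex{0,0,0,3,2} = 1
G(22) = mex{1,0,0,0,3} = 2
G(23) = mex{1,0,0,0,3} = 2
P-positions are exactly the n with G(n) = 0.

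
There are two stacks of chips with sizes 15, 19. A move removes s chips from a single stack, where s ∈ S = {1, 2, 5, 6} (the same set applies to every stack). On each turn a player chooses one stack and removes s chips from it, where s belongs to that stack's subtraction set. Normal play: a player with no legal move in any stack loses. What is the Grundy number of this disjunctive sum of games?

All stacks use S = {1, 2, 5, 6}:
G(0) = 0
G(1) = mex{0} = 1
G(2) = mex{1,0} = 2
G(3) = mex{2,1} = 0
G(4) = mex{0,2} = 1
G(5) = mex{1,0,0} = 2
G(6) = mex{2,1,1,0} = 3
G(7) = mex{3,2,2,1} = 0
G(8) = mex{0,3,0,2} = 1
G(9) = mex{1,0,1,0} = 2
G(10) = mex{2,1,2,1} = 0
G(11) = mex{0,2,3,2} = 1
G(12) = mex{1,0,0,3} = 2
G(13) = mex{2,1,1,0} = 3
G(14) = mex{3,2,2,1} = 0
G(15) = mex{0,3,0,2} = 1
G(16) = mex{1,0,1,0} = 2
G(17) = mex{2,1,2,1} = 0
G(18) = mex{0,2,3,2} = 1
G(19) = mex{1,0,0,3} = 2
Stack A: G(15) = 1.
Stack B: G(19) = 2.
Combined Grundy value = 1 ⊕ 2 = 3.

3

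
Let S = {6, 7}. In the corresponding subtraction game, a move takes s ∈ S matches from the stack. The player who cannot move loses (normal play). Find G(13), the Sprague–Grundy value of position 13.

0

n :  0  1  2  3  4  5  6  7  8  9 10 11 12 13
G :  0  0  0  0  0  0  1  1  1  1  1  1  2  0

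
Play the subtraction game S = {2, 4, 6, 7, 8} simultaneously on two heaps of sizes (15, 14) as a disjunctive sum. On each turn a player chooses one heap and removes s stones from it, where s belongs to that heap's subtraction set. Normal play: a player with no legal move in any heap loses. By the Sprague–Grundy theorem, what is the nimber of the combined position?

All heaps use S = {2, 4, 6, 7, 8}:
G(0) = 0
G(1) = mex{} = 0
G(2) = mex{0} = 1
G(3) = mex{0} = 1
G(4) = mex{1,0} = 2
G(5) = mex{1,0} = 2
G(6) = mex{2,1,0} = 3
G(7) = mex{2,1,0,0} = 3
G(8) = mex{3,2,1,0,0} = 4
G(9) = mex{3,2,1,1,0} = 4
G(10) = mex{4,3,2,1,1} = 0
G(11) = mex{4,3,2,2,1} = 0
G(12) = mex{0,4,3,2,2} = 1
G(13) = mex{0,4,3,3,2} = 1
G(14) = mex{1,0,4,3,3} = 2
G(15) = mex{1,0,4,4,3} = 2
Heap A: G(15) = 2.
Heap B: G(14) = 2.
Combined Grundy value = 2 ⊕ 2 = 0.

0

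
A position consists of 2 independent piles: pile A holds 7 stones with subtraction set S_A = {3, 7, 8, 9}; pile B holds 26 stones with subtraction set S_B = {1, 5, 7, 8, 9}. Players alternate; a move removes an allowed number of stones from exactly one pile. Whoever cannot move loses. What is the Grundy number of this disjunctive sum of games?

Pile A, S = {3, 7, 8, 9}:
n : 0 1 2 3 4 5 6 7
G : 0 0 0 1 1 1 0 2
G_A(7) = 2.
Pile B, S = {1, 5, 7, 8, 9}:
G(0) = 0
G(1) = mex{0} = 1
G(2) = mex{1} = 0
G(3) = mex{0} = 1
G(4) = mex{1} = 0
G(5) = mex{0,0} = 1
G(6) = mex{1,1} = 0
G(7) = mex{0,0,0} = 1
G(8) = mex{1,1,1,0} = 2
G(9) = mex{2,0,0,1,0} = 3
G(10) = mex{3,1,1,0,1} = 2
G(11) = mex{2,0,0,1,0} = 3
G(12) = mex{3,1,1,0,1} = 2
G(13) = mex{2,2,0,1,0} = 3
G(14) = mex{3,3,1,0,1} = 2
G(15) = mex{2,2,2,1,0} = 3
G(16) = mex{3,3,3,2,1} = 0
G(17) = mex{0,2,2,3,2} = 1
G(18) = mex{1,3,3,2,3} = 0
G(19) = mex{0,2,2,3,2} = 1
G(20) = mex{1,3,3,2,3} = 0
G(21) = mex{0,0,2,3,2} = 1
G(22) = mex{1,1,3,2,3} = 0
G(23) = mex{0,0,0,3,2} = 1
G(24) = mex{1,1,1,0,3} = 2
G(25) = mex{2,0,0,1,0} = 3
G(26) = mex{3,1,1,0,1} = 2
G_B(26) = 2.
Combined Grundy value = 2 ⊕ 2 = 0.

0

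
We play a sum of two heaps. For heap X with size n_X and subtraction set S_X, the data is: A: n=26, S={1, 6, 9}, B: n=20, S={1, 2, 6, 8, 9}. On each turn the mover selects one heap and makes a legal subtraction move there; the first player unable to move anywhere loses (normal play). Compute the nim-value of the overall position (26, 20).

Heap A, S = {1, 6, 9}:
n :  0  1  2  3  4  5  6  7  8  9 10 11 12 13 14 15 16 17 18 19 20 21 22 23 24 25 26
G :  0  1  0  1  0  1  2  0  1  2  3  2  0  1  0  1  2  0  1  0  1  2  0  1  0  1  2
G_A(26) = 2.
Heap B, S = {1, 2, 6, 8, 9}:
n :  0  1  2  3  4  5  6  7  8  9 10 11 12 13 14 15 16 17 18 19 20
G :  0  1  2  0  1  2  3  0  1  2  0  1  2  3  0  1  2  0  1  2  3
G_B(20) = 3.
Combined Grundy value = 2 ⊕ 3 = 1.

1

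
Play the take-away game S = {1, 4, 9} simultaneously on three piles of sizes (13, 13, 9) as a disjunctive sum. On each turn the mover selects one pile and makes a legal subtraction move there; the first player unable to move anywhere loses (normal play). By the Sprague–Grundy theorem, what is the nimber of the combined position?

All piles use S = {1, 4, 9}:
G(0) = 0
G(1) = mex{0} = 1
G(2) = mex{1} = 0
G(3) = mex{0} = 1
G(4) = mex{1,0} = 2
G(5) = mex{2,1} = 0
G(6) = mex{0,0} = 1
G(7) = mex{1,1} = 0
G(8) = mex{0,2} = 1
G(9) = mex{1,0,0} = 2
G(10) = mex{2,1,1} = 0
G(11) = mex{0,0,0} = 1
G(12) = mex{1,1,1} = 0
G(13) = mex{0,2,2} = 1
Pile A: G(13) = 1.
Pile B: G(13) = 1.
Pile C: G(9) = 2.
Combined Grundy value = 1 ⊕ 1 ⊕ 2 = 2.

2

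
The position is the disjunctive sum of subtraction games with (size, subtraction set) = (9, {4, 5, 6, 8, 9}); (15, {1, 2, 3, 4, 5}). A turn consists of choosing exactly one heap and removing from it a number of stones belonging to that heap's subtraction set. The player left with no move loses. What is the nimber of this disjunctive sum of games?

Heap A, S = {4, 5, 6, 8, 9}:
n : 0 1 2 3 4 5 6 7 8 9
G : 0 0 0 0 1 1 1 1 2 2
G_A(9) = 2.
Heap B, S = {1, 2, 3, 4, 5}:
G(0) = 0
G(1) = mex{0} = 1
G(2) = mex{1,0} = 2
G(3) = mex{2,1,0} = 3
G(4) = mex{3,2,1,0} = 4
G(5) = mex{4,3,2,1,0} = 5
G(6) = mex{5,4,3,2,1} = 0
G(7) = mex{0,5,4,3,2} = 1
G(8) = mex{1,0,5,4,3} = 2
G(9) = mex{2,1,0,5,4} = 3
G(10) = mex{3,2,1,0,5} = 4
G(11) = mex{4,3,2,1,0} = 5
G(12) = mex{5,4,3,2,1} = 0
G(13) = mex{0,5,4,3,2} = 1
G(14) = mex{1,0,5,4,3} = 2
G(15) = mex{2,1,0,5,4} = 3
G_B(15) = 3.
Combined Grundy value = 2 ⊕ 3 = 1.

1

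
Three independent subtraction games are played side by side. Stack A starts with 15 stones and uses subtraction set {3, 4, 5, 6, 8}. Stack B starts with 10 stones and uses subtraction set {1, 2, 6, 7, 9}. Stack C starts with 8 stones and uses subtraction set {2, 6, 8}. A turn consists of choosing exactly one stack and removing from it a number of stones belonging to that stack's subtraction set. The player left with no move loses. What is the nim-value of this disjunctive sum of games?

1

Stack A, S = {3, 4, 5, 6, 8}:
G(0) = 0
G(1) = mex{} = 0
G(2) = mex{} = 0
G(3) = mex{0} = 1
G(4) = mex{0,0} = 1
G(5) = mex{0,0,0} = 1
G(6) = mex{1,0,0,0} = 2
G(7) = mex{1,1,0,0} = 2
G(8) = mex{1,1,1,0,0} = 2
G(9) = mex{2,1,1,1,0} = 3
G(10) = mex{2,2,1,1,0} = 3
G(11) = mex{2,2,2,1,1} = 0
G(12) = mex{3,2,2,2,1} = 0
G(13) = mex{3,3,2,2,1} = 0
G(14) = mex{0,3,3,2,2} = 1
G(15) = mex{0,0,3,3,2} = 1
G_A(15) = 1.
Stack B, S = {1, 2, 6, 7, 9}:
n :  0  1  2  3  4  5  6  7  8  9 10
G :  0  1  2  0  1  2  3  4  0  1  2
G_B(10) = 2.
Stack C, S = {2, 6, 8}:
n : 0 1 2 3 4 5 6 7 8
G : 0 0 1 1 0 0 1 1 2
G_C(8) = 2.
Combined Grundy value = 1 ⊕ 2 ⊕ 2 = 1.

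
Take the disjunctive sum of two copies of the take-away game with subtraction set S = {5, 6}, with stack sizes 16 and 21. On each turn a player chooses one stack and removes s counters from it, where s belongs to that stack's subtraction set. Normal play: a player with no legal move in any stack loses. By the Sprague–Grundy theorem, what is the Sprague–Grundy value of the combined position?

3

All stacks use S = {5, 6}:
n :  0  1  2  3  4  5  6  7  8  9 10 11 12 13 14 15 16 17 18 19 20 21
G :  0  0  0  0  0  1  1  1  1  1  2  0  0  0  0  0  1  1  1  1  1  2
Stack A: G(16) = 1.
Stack B: G(21) = 2.
Combined Grundy value = 1 ⊕ 2 = 3.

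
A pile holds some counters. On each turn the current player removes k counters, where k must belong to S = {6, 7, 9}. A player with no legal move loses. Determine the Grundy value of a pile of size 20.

0

n :  0  1  2  3  4  5  6  7  8  9 10 11 12 13 14 15 16 17 18 19 20
G :  0  0  0  0  0  0  1  1  1  1  1  1  2  2  2  0  0  0  0  0  0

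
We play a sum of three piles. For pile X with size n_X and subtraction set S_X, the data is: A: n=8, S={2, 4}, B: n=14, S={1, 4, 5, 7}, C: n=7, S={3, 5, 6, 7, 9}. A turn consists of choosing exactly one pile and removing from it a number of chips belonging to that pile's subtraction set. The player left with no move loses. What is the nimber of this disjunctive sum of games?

Pile A, S = {2, 4}:
G(0) = 0
G(1) = mex{} = 0
G(2) = mex{0} = 1
G(3) = mex{0} = 1
G(4) = mex{1,0} = 2
G(5) = mex{1,0} = 2
G(6) = mex{2,1} = 0
G(7) = mex{2,1} = 0
G(8) = mex{0,2} = 1
G_A(8) = 1.
Pile B, S = {1, 4, 5, 7}:
n :  0  1  2  3  4  5  6  7  8  9 10 11 12 13 14
G :  0  1  0  1  2  3  2  3  0  1  0  1  2  3  2
G_B(14) = 2.
Pile C, S = {3, 5, 6, 7, 9}:
n : 0 1 2 3 4 5 6 7
G : 0 0 0 1 1 1 2 2
G_C(7) = 2.
Combined Grundy value = 1 ⊕ 2 ⊕ 2 = 1.

1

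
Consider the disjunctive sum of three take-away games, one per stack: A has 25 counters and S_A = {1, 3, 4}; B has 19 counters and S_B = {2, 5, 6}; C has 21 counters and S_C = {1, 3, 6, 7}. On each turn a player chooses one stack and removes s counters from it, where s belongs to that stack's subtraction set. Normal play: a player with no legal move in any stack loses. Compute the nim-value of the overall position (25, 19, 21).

Stack A, S = {1, 3, 4}:
G(0) = 0
G(1) = mex{0} = 1
G(2) = mex{1} = 0
G(3) = mex{0,0} = 1
G(4) = mex{1,1,0} = 2
G(5) = mex{2,0,1} = 3
G(6) = mex{3,1,0} = 2
G(7) = mex{2,2,1} = 0
G(8) = mex{0,3,2} = 1
G(9) = mex{1,2,3} = 0
G(10) = mex{0,0,2} = 1
G(11) = mex{1,1,0} = 2
G(12) = mex{2,0,1} = 3
G(13) = mex{3,1,0} = 2
G(14) = mex{2,2,1} = 0
G(15) = mex{0,3,2} = 1
G(16) = mex{1,2,3} = 0
G(17) = mex{0,0,2} = 1
G(18) = mex{1,1,0} = 2
G(19) = mex{2,0,1} = 3
G(20) = mex{3,1,0} = 2
G(21) = mex{2,2,1} = 0
G(22) = mex{0,3,2} = 1
G(23) = mex{1,2,3} = 0
G(24) = mex{0,0,2} = 1
G(25) = mex{1,1,0} = 2
G_A(25) = 2.
Stack B, S = {2, 5, 6}:
n :  0  1  2  3  4  5  6  7  8  9 10 11 12 13 14 15 16 17 18 19
G :  0  0  1  1  0  2  1  3  0  2  1  0  0  1  1  0  2  1  3  0
G_B(19) = 0.
Stack C, S = {1, 3, 6, 7}:
n :  0  1  2  3  4  5  6  7  8  9 10 11 12 13 14 15 16 17 18 19 20 21
G :  0  1  0  1  0  1  2  3  2  3  2  3  0  1  0  1  0  1  2  3  2  3
G_C(21) = 3.
Combined Grundy value = 2 ⊕ 0 ⊕ 3 = 1.

1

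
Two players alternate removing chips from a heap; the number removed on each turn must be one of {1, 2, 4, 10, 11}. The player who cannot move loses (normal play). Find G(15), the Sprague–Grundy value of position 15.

0

n :  0  1  2  3  4  5  6  7  8  9 10 11 12 13 14 15
G :  0  1  2  0  1  2  0  1  2  0  1  2  0  1  2  0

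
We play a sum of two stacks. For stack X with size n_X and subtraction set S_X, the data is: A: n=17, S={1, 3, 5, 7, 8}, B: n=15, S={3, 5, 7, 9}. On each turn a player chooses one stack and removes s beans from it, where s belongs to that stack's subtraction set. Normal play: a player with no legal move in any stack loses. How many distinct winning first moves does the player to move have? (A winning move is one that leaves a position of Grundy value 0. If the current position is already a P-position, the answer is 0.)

2

Stack A, S = {1, 3, 5, 7, 8}:
n :  0  1  2  3  4  5  6  7  8  9 10 11 12 13 14 15 16 17
G :  0  1  0  1  0  1  0  1  2  3  2  3  2  3  2  0  1  0
G_A(17) = 0.
Stack B, S = {3, 5, 7, 9}:
n :  0  1  2  3  4  5  6  7  8  9 10 11 12 13 14 15
G :  0  0  0  1  1  1  2  2  2  3  3  3  0  0  0  1
G_B(15) = 1.
Combined Grundy value = 0 ⊕ 1 = 1.
A winning move leaves total XOR = 0, i.e. changes one component's Grundy value g to g ⊕ X where X is the current total.
Stack A: need g' = 0⊕1 = 1. Options: 17−1→G=1, 17−3→G=2, 17−5→G=2, 17−7→G=2, 17−8→G=3. Hits: 1.
Stack B: need g' = 1⊕1 = 0. Options: 15−3→G=0, 15−5→G=3, 15−7→G=2, 15−9→G=2. Hits: 1.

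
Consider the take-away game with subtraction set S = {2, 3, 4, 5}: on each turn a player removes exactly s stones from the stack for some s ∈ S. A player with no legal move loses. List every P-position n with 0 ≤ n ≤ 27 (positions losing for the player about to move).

0, 1, 7, 8, 14, 15, 21, 22

G(0) = 0
G(1) = mex{} = 0
G(2) = mex{0} = 1
G(3) = mex{0,0} = 1
G(4) = mex{1,0,0} = 2
G(5) = mex{1,1,0,0} = 2
G(6) = mex{2,1,1,0} = 3
G(7) = mex{2,2,1,1} = 0
G(8) = mex{3,2,2,1} = 0
G(9) = mex{0,3,2,2} = 1
G(10) = mex{0,0,3,2} = 1
G(11) = mex{1,0,0,3} = 2
G(12) = mex{1,1,0,0} = 2
G(13) = mex{2,1,1,0} = 3
G(14) = mex{2,2,1,1} = 0
G(15) = mex{3,2,2,1} = 0
G(16) = mex{0,3,2,2} = 1
G(17) = mex{0,0,3,2} = 1
G(18) = mex{1,0,0,3} = 2
G(19) = mex{1,1,0,0} = 2
G(20) = mex{2,1,1,0} = 3
G(21) = mex{2,2,1,1} = 0
G(22) = mex{3,2,2,1} = 0
G(23) = mex{0,3,2,2} = 1
G(24) = mex{0,0,3,2} = 1
G(25) = mex{1,0,0,3} = 2
G(26) = mex{1,1,0,0} = 2
G(27) = mex{2,1,1,0} = 3
P-positions are exactly the n with G(n) = 0.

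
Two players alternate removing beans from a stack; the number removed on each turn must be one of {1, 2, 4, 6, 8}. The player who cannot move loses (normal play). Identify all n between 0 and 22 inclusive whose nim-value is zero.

0, 3, 10, 13, 20

G(0) = 0
G(1) = mex{0} = 1
G(2) = mex{1,0} = 2
G(3) = mex{2,1} = 0
G(4) = mex{0,2,0} = 1
G(5) = mex{1,0,1} = 2
G(6) = mex{2,1,2,0} = 3
G(7) = mex{3,2,0,1} = 4
G(8) = mex{4,3,1,2,0} = 5
G(9) = mex{5,4,2,0,1} = 3
G(10) = mex{3,5,3,1,2} = 0
G(11) = mex{0,3,4,2,0} = 1
G(12) = mex{1,0,5,3,1} = 2
G(13) = mex{2,1,3,4,2} = 0
G(14) = mex{0,2,0,5,3} = 1
G(15) = mex{1,0,1,3,4} = 2
G(16) = mex{2,1,2,0,5} = 3
G(17) = mex{3,2,0,1,3} = 4
G(18) = mex{4,3,1,2,0} = 5
G(19) = mex{5,4,2,0,1} = 3
G(20) = mex{3,5,3,1,2} = 0
G(21) = mex{0,3,4,2,0} = 1
G(22) = mex{1,0,5,3,1} = 2
P-positions are exactly the n with G(n) = 0.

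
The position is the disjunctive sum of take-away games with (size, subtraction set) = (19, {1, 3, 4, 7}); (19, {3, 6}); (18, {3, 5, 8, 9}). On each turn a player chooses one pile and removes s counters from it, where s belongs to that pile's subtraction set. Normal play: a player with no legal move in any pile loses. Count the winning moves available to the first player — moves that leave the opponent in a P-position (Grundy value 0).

2

Pile A, S = {1, 3, 4, 7}:
G(0) = 0
G(1) = mex{0} = 1
G(2) = mex{1} = 0
G(3) = mex{0,0} = 1
G(4) = mex{1,1,0} = 2
G(5) = mex{2,0,1} = 3
G(6) = mex{3,1,0} = 2
G(7) = mex{2,2,1,0} = 3
G(8) = mex{3,3,2,1} = 0
G(9) = mex{0,2,3,0} = 1
G(10) = mex{1,3,2,1} = 0
G(11) = mex{0,0,3,2} = 1
G(12) = mex{1,1,0,3} = 2
G(13) = mex{2,0,1,2} = 3
G(14) = mex{3,1,0,3} = 2
G(15) = mex{2,2,1,0} = 3
G(16) = mex{3,3,2,1} = 0
G(17) = mex{0,2,3,0} = 1
G(18) = mex{1,3,2,1} = 0
G(19) = mex{0,0,3,2} = 1
G_A(19) = 1.
Pile B, S = {3, 6}:
G(0) = 0
G(1) = mex{} = 0
G(2) = mex{} = 0
G(3) = mex{0} = 1
G(4) = mex{0} = 1
G(5) = mex{0} = 1
G(6) = mex{1,0} = 2
G(7) = mex{1,0} = 2
G(8) = mex{1,0} = 2
G(9) = mex{2,1} = 0
G(10) = mex{2,1} = 0
G(11) = mex{2,1} = 0
G(12) = mex{0,2} = 1
G(13) = mex{0,2} = 1
G(14) = mex{0,2} = 1
G(15) = mex{1,0} = 2
G(16) = mex{1,0} = 2
G(17) = mex{1,0} = 2
G(18) = mex{2,1} = 0
G(19) = mex{2,1} = 0
G_B(19) = 0.
Pile C, S = {3, 5, 8, 9}:
G(0) = 0
G(1) = mex{} = 0
G(2) = mex{} = 0
G(3) = mex{0} = 1
G(4) = mex{0} = 1
G(5) = mex{0,0} = 1
G(6) = mex{1,0} = 2
G(7) = mex{1,0} = 2
G(8) = mex{1,1,0} = 2
G(9) = mex{2,1,0,0} = 3
G(10) = mex{2,1,0,0} = 3
G(11) = mex{2,2,1,0} = 3
G(12) = mex{3,2,1,1} = 0
G(13) = mex{3,2,1,1} = 0
G(14) = mex{3,3,2,1} = 0
G(15) = mex{0,3,2,2} = 1
G(16) = mex{0,3,2,2} = 1
G(17) = mex{0,0,3,2} = 1
G(18) = mex{1,0,3,3} = 2
G_C(18) = 2.
Combined Grundy value = 1 ⊕ 0 ⊕ 2 = 3.
A winning move leaves total XOR = 0, i.e. changes one component's Grundy value g to g ⊕ X where X is the current total.
Pile A: need g' = 1⊕3 = 2. Options: 19−1→G=0, 19−3→G=0, 19−4→G=3, 19−7→G=2. Hits: 1.
Pile B: need g' = 0⊕3 = 3. Options: 19−3→G=2, 19−6→G=1. Hits: 0.
Pile C: need g' = 2⊕3 = 1. Options: 18−3→G=1, 18−5→G=0, 18−8→G=3, 18−9→G=3. Hits: 1.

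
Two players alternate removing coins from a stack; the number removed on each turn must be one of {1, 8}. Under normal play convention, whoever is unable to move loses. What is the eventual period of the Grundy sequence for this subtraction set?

n :  0  1  2  3  4  5  6  7  8  9 10 11 12 13 14 15 16 17 18 19
G :  0  1  0  1  0  1  0  1  2  0  1  0  1  0  1  0  1  2  0  1
G(n+9) = G(n) holds for n = 0,…,7 (a full window of length max(S) = 8), so the sequence is purely periodic with period 9.

9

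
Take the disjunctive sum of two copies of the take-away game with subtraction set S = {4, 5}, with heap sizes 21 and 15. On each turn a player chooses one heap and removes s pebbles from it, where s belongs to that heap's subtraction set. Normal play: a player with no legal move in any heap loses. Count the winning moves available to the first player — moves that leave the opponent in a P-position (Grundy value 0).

All heaps use S = {4, 5}:
n :  0  1  2  3  4  5  6  7  8  9 10 11 12 13 14 15 16 17 18 19 20 21
G :  0  0  0  0  1  1  1  1  2  0  0  0  0  1  1  1  1  2  0  0  0  0
Heap A: G(21) = 0.
Heap B: G(15) = 1.
Combined Grundy value = 0 ⊕ 1 = 1.
A winning move leaves total XOR = 0, i.e. changes one component's Grundy value g to g ⊕ X where X is the current total.
Heap A: need g' = 0⊕1 = 1. Options: 21−4→G=2, 21−5→G=1. Hits: 1.
Heap B: need g' = 1⊕1 = 0. Options: 15−4→G=0, 15−5→G=0. Hits: 2.

3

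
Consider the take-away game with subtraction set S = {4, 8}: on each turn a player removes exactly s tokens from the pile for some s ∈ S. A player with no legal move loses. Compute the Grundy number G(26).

0

n :  0  1  2  3  4  5  6  7  8  9 10 11 12 13 14 15 16 17 18 19 20 21 22 23 24 25 26
G :  0  0  0  0  1  1  1  1  2  2  2  2  0  0  0  0  1  1  1  1  2  2  2  2  0  0  0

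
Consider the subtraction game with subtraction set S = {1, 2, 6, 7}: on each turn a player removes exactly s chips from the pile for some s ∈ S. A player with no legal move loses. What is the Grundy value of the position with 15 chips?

G(0) = 0
G(1) = mex{0} = 1
G(2) = mex{1,0} = 2
G(3) = mex{2,1} = 0
G(4) = mex{0,2} = 1
G(5) = mex{1,0} = 2
G(6) = mex{2,1,0} = 3
G(7) = mex{3,2,1,0} = 4
G(8) = mex{4,3,2,1} = 0
G(9) = mex{0,4,0,2} = 1
G(10) = mex{1,0,1,0} = 2
G(11) = mex{2,1,2,1} = 0
G(12) = mex{0,2,3,2} = 1
G(13) = mex{1,0,4,3} = 2
G(14) = mex{2,1,0,4} = 3
G(15) = mex{3,2,1,0} = 4

4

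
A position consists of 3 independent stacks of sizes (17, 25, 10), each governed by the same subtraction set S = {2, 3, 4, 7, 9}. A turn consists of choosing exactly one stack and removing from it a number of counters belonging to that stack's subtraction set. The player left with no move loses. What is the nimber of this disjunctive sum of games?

3

All stacks use S = {2, 3, 4, 7, 9}:
n :  0  1  2  3  4  5  6  7  8  9 10 11 12 13 14 15 16 17 18 19 20 21 22 23 24 25
G :  0  0  1  1  2  2  0  3  1  4  2  0  0  1  1  2  2  0  3  1  4  2  0  0  1  1
Stack A: G(17) = 0.
Stack B: G(25) = 1.
Stack C: G(10) = 2.
Combined Grundy value = 0 ⊕ 1 ⊕ 2 = 3.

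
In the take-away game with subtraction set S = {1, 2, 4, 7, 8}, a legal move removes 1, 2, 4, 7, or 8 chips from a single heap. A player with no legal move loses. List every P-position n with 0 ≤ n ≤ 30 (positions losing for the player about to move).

0, 3, 6, 9, 12, 15, 18, 21, 24, 27, 30

n :  0  1  2  3  4  5  6  7  8  9 10 11 12 13 14 15 16 17 18 19 20 21 22 23 24 25 26 27 28 29 30
G :  0  1  2  0  1  2  0  1  2  0  1  2  0  1  2  0  1  2  0  1  2  0  1  2  0  1  2  0  1  2  0
P-positions are exactly the n with G(n) = 0.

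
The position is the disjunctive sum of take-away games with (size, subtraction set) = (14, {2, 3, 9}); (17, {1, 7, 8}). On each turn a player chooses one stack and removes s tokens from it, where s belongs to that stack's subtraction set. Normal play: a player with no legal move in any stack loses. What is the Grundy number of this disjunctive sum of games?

Stack A, S = {2, 3, 9}:
n :  0  1  2  3  4  5  6  7  8  9 10 11 12 13 14
G :  0  0  1  1  2  0  0  1  1  2  2  0  0  1  1
G_A(14) = 1.
Stack B, S = {1, 7, 8}:
G(0) = 0
G(1) = mex{0} = 1
G(2) = mex{1} = 0
G(3) = mex{0} = 1
G(4) = mex{1} = 0
G(5) = mex{0} = 1
G(6) = mex{1} = 0
G(7) = mex{0,0} = 1
G(8) = mex{1,1,0} = 2
G(9) = mex{2,0,1} = 3
G(10) = mex{3,1,0} = 2
G(11) = mex{2,0,1} = 3
G(12) = mex{3,1,0} = 2
G(13) = mex{2,0,1} = 3
G(14) = mex{3,1,0} = 2
G(15) = mex{2,2,1} = 0
G(16) = mex{0,3,2} = 1
G(17) = mex{1,2,3} = 0
G_B(17) = 0.
Combined Grundy value = 1 ⊕ 0 = 1.

1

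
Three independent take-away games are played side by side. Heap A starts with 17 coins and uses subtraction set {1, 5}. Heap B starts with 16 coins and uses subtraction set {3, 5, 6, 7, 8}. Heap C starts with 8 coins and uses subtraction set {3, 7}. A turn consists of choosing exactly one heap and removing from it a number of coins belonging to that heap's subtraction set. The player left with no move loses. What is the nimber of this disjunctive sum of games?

Heap A, S = {1, 5}:
G(0) = 0
G(1) = mex{0} = 1
G(2) = mex{1} = 0
G(3) = mex{0} = 1
G(4) = mex{1} = 0
G(5) = mex{0,0} = 1
G(6) = mex{1,1} = 0
G(7) = mex{0,0} = 1
G(8) = mex{1,1} = 0
G(9) = mex{0,0} = 1
G(10) = mex{1,1} = 0
G(11) = mex{0,0} = 1
G(12) = mex{1,1} = 0
G(13) = mex{0,0} = 1
G(14) = mex{1,1} = 0
G(15) = mex{0,0} = 1
G(16) = mex{1,1} = 0
G(17) = mex{0,0} = 1
G_A(17) = 1.
Heap B, S = {3, 5, 6, 7, 8}:
G(0) = 0
G(1) = mex{} = 0
G(2) = mex{} = 0
G(3) = mex{0} = 1
G(4) = mex{0} = 1
G(5) = mex{0,0} = 1
G(6) = mex{1,0,0} = 2
G(7) = mex{1,0,0,0} = 2
G(8) = mex{1,1,0,0,0} = 2
G(9) = mex{2,1,1,0,0} = 3
G(10) = mex{2,1,1,1,0} = 3
G(11) = mex{2,2,1,1,1} = 0
G(12) = mex{3,2,2,1,1} = 0
G(13) = mex{3,2,2,2,1} = 0
G(14) = mex{0,3,2,2,2} = 1
G(15) = mex{0,3,3,2,2} = 1
G(16) = mex{0,0,3,3,2} = 1
G_B(16) = 1.
Heap C, S = {3, 7}:
n : 0 1 2 3 4 5 6 7 8
G : 0 0 0 1 1 1 0 2 2
G_C(8) = 2.
Combined Grundy value = 1 ⊕ 1 ⊕ 2 = 2.

2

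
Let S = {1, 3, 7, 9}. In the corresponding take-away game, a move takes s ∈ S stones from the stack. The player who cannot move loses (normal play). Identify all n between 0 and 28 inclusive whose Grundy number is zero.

0, 2, 4, 6, 8, 10, 12, 14, 16, 18, 20, 22, 24, 26, 28

G(0) = 0
G(1) = mex{0} = 1
G(2) = mex{1} = 0
G(3) = mex{0,0} = 1
G(4) = mex{1,1} = 0
G(5) = mex{0,0} = 1
G(6) = mex{1,1} = 0
G(7) = mex{0,0,0} = 1
G(8) = mex{1,1,1} = 0
G(9) = mex{0,0,0,0} = 1
G(10) = mex{1,1,1,1} = 0
G(11) = mex{0,0,0,0} = 1
G(12) = mex{1,1,1,1} = 0
G(13) = mex{0,0,0,0} = 1
G(14) = mex{1,1,1,1} = 0
G(15) = mex{0,0,0,0} = 1
G(16) = mex{1,1,1,1} = 0
G(17) = mex{0,0,0,0} = 1
G(18) = mex{1,1,1,1} = 0
G(19) = mex{0,0,0,0} = 1
G(20) = mex{1,1,1,1} = 0
G(21) = mex{0,0,0,0} = 1
G(22) = mex{1,1,1,1} = 0
G(23) = mex{0,0,0,0} = 1
G(24) = mex{1,1,1,1} = 0
G(25) = mex{0,0,0,0} = 1
G(26) = mex{1,1,1,1} = 0
G(27) = mex{0,0,0,0} = 1
G(28) = mex{1,1,1,1} = 0
P-positions are exactly the n with G(n) = 0.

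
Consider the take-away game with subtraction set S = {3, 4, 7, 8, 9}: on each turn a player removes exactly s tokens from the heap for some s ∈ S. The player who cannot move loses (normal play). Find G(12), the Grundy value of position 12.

0

G(0) = 0
G(1) = mex{} = 0
G(2) = mex{} = 0
G(3) = mex{0} = 1
G(4) = mex{0,0} = 1
G(5) = mex{0,0} = 1
G(6) = mex{1,0} = 2
G(7) = mex{1,1,0} = 2
G(8) = mex{1,1,0,0} = 2
G(9) = mex{2,1,0,0,0} = 3
G(10) = mex{2,2,1,0,0} = 3
G(11) = mex{2,2,1,1,0} = 3
G(12) = mex{3,2,1,1,1} = 0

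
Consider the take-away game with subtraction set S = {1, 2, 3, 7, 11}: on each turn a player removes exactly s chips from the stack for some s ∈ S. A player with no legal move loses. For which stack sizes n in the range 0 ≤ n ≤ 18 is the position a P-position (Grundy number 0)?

0, 4, 8, 12, 16

G(0) = 0
G(1) = mex{0} = 1
G(2) = mex{1,0} = 2
G(3) = mex{2,1,0} = 3
G(4) = mex{3,2,1} = 0
G(5) = mex{0,3,2} = 1
G(6) = mex{1,0,3} = 2
G(7) = mex{2,1,0,0} = 3
G(8) = mex{3,2,1,1} = 0
G(9) = mex{0,3,2,2} = 1
G(10) = mex{1,0,3,3} = 2
G(11) = mex{2,1,0,0,0} = 3
G(12) = mex{3,2,1,1,1} = 0
G(13) = mex{0,3,2,2,2} = 1
G(14) = mex{1,0,3,3,3} = 2
G(15) = mex{2,1,0,0,0} = 3
G(16) = mex{3,2,1,1,1} = 0
G(17) = mex{0,3,2,2,2} = 1
G(18) = mex{1,0,3,3,3} = 2
P-positions are exactly the n with G(n) = 0.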